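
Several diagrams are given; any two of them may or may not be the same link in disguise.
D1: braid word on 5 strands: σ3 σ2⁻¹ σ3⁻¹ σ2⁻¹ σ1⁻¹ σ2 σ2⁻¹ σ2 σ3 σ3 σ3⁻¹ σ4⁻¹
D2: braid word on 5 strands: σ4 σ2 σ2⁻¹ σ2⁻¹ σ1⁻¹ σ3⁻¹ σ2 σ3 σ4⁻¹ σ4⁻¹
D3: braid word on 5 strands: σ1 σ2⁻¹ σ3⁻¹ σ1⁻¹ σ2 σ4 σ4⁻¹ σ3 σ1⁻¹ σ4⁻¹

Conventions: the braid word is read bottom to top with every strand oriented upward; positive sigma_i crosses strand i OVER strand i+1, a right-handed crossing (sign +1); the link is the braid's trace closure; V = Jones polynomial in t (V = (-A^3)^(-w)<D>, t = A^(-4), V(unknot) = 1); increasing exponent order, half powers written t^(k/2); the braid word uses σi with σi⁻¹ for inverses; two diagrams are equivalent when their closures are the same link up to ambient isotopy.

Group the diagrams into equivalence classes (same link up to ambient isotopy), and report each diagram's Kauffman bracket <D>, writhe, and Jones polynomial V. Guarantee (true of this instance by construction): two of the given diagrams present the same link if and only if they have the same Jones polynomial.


classes: {D1, D2, D3}
V(D1) = 1  [12 crossings, <D> = A^-6, w = -2]
D2 (bracket A^-6; 10 crossings at w = -2): V = 1
V(D3) = 1  (w -2, c 10, <D> = A^-6)
insight: one V(t) for all 3 diagrams — one class (guaranteed)


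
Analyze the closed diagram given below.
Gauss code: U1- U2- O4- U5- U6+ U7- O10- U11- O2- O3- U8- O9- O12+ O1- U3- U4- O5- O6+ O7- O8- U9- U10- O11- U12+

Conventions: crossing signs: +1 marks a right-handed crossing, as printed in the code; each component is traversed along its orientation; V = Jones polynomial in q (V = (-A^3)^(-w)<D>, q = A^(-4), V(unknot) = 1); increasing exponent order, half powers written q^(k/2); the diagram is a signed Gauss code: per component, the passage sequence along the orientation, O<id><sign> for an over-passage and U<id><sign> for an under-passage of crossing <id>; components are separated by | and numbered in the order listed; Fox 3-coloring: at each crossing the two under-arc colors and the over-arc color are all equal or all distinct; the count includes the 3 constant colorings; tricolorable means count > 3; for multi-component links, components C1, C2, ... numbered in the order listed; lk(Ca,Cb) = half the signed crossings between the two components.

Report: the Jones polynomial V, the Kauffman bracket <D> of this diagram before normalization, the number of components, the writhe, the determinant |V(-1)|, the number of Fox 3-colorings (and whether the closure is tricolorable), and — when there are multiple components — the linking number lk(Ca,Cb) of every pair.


V = -q^-8 + q^-5 + q^-3
<D> = A^-12 + A^-4 - A^8 (w = -8)
1 component over 12 crossings, w = -8
9 Fox colorings among 3^12, |V(-1)| = 3: tricolorable
why: w = -8 (over 12 crossings) is diagram-only; (-A^3)^(8) removes it from V


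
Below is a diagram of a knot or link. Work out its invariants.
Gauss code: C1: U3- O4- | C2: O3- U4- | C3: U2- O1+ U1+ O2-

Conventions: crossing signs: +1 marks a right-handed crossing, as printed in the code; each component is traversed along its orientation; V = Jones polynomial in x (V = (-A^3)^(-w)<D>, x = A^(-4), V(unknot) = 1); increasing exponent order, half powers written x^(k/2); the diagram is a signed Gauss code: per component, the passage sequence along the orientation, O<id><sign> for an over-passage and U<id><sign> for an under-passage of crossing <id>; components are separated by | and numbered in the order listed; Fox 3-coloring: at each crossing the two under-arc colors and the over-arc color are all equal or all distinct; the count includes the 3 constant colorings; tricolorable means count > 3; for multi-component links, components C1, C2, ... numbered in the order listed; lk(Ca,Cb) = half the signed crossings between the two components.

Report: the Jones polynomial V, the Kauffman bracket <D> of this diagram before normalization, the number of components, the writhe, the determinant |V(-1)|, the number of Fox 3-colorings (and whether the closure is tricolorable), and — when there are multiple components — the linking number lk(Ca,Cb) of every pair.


V = x^-3 + x^-2 + x^-1 + 1
<D> = A^-6 + A^-2 + A^2 + A^6 (w = -2)
3 components over 4 crossings, w = -2
lk(C1,C2): -1
lk(C1,C3) = 0
linking number lk(C2,C3) = 0
9 Fox colorings among 3^4, |V(-1)| = 0: tricolorable
why: summing lk over 3 pairs gives -1


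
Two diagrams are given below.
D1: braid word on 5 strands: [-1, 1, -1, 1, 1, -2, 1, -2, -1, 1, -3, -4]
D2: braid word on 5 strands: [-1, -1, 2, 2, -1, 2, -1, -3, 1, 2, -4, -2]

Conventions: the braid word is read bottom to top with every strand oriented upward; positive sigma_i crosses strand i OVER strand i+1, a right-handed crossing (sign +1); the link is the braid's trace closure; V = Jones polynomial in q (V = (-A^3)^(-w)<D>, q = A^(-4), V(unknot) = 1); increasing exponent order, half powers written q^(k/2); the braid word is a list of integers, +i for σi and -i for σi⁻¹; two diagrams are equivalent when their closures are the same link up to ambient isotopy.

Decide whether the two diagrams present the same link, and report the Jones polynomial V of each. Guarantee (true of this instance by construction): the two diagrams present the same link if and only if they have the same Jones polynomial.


equivalent: no
D1 (bracket A^-14 - A^-10 + A^-6 - A^-2 + A^2; 12 crossings at w = -2): V = q^-2 - q^-1 + 1 - q + q^2
D2 (bracket -A^-18 + 2A^-14 - 2A^-10 + 3A^-6 - 2A^-2 + 2A^2 - A^6; 12 crossings at w = -2): V = -q^-3 + 2q^-2 - 2q^-1 + 3 - 2q + 2q^2 - q^3
key observation: V(q) takes 2 values over 2 diagrams, fixing the grouping


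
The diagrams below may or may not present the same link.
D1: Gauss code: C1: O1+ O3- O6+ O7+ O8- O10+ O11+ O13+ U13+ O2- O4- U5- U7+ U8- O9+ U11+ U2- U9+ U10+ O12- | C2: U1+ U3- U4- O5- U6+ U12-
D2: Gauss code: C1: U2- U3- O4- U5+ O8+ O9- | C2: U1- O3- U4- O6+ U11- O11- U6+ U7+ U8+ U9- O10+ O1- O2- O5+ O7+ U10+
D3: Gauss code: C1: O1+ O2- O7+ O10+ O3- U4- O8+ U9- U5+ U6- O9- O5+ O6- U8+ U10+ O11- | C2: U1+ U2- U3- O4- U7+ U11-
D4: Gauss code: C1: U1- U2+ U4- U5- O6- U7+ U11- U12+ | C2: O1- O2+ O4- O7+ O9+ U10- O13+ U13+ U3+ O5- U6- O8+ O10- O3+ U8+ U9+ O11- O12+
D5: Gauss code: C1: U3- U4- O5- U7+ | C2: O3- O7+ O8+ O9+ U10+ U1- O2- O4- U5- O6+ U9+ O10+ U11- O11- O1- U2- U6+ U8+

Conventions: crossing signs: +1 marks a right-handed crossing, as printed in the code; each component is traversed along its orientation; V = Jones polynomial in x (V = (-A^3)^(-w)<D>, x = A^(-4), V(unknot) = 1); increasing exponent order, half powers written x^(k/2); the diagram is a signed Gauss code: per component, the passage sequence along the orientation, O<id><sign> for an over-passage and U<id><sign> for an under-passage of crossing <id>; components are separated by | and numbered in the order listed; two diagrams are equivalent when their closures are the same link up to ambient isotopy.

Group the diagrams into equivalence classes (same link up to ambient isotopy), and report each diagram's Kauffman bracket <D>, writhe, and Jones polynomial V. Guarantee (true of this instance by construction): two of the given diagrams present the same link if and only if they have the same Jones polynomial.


grouping into links: {D1, D2, D3, D4, D5}
V(D1) = -x^(-5/2) - x^(-1/2)  (w +1, c 13, <D> = A^5 + A^13)
D2 (bracket A^-1 + A^7; 11 crossings at w = -1): V = -x^(-5/2) - x^(-1/2)
V(D3) = -x^(-5/2) - x^(-1/2)  (w -1, c 11, <D> = A^-1 + A^7)
V(D4) = -x^(-5/2) - x^(-1/2)  [13 crossings, <D> = A^5 + A^13, w = +1]
V(D5) = -x^(-5/2) - x^(-1/2)  [11 crossings, <D> = A^-1 + A^7, w = -1]
key observation: all 5 diagrams share one V(x), hence one class


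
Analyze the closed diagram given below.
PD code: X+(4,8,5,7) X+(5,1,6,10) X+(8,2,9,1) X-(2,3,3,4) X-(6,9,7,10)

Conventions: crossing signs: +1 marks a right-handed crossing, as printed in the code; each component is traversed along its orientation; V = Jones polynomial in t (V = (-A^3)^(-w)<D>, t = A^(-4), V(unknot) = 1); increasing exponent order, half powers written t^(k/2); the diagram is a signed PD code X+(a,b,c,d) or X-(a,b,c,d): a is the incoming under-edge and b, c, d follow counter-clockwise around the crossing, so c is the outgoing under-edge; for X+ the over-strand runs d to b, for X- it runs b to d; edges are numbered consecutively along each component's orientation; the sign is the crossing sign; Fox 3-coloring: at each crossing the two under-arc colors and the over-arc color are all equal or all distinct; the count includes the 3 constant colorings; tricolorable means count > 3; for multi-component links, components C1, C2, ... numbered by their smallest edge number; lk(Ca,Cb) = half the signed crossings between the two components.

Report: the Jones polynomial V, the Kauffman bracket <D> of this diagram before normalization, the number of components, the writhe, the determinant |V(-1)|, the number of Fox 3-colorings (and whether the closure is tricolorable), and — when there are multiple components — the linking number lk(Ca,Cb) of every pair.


V = 1
<D> = -A^3 (w = +1)
1 component over 5 crossings, w = +1
3 Fox colorings among 3^5, |V(-1)| = 1: not tricolorable
why: w = +1 (over 5 crossings) is diagram-only; (-A^3)^(-1) removes it from V


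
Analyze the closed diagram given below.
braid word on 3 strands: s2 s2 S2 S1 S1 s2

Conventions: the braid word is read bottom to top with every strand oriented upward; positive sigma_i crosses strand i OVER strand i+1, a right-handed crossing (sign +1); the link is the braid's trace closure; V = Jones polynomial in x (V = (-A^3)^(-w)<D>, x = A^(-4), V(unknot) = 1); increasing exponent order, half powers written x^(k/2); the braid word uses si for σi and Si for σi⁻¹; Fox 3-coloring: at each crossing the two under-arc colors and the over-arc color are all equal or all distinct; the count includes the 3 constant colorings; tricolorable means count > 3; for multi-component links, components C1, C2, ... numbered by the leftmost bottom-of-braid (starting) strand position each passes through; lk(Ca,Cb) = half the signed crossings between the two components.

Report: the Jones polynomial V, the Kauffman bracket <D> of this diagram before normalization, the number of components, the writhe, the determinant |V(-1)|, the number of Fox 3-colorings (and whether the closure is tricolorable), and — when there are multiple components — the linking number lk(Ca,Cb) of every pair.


V = x^-2 + 2 + x^2
<D> = A^-8 + 2 + A^8 (w = 0)
3 components over 6 crossings, w = 0
lk(C1,C2): 0
lk(C1,C3) = -1
linking number lk(C2,C3) = +1
3 Fox colorings among 3^6, |V(-1)| = 4: not tricolorable
why: inverse pairs cancel, leaving σ2 σ1⁻¹ σ1⁻¹ σ2


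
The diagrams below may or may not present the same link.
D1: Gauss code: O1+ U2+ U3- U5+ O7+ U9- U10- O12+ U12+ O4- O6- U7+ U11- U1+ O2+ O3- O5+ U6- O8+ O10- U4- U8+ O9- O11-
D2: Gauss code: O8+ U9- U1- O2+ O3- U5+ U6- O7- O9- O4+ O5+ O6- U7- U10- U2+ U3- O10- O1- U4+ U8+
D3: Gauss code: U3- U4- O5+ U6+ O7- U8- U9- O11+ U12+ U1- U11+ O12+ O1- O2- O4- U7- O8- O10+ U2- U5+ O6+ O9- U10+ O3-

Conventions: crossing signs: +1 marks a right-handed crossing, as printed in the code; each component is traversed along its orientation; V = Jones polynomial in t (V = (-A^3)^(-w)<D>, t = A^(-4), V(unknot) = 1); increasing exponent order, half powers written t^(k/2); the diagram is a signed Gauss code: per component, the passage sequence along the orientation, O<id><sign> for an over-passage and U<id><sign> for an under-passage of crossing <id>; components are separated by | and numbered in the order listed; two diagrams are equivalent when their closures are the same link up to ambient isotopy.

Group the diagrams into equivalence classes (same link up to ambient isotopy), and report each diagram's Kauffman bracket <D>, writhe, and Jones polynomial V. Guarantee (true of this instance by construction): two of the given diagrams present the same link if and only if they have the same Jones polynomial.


classes: {D1} | {D2} | {D3}
V(D1) = t^-4 - t^-3 + t^-2 - 2t^-1 + 2 - t + t^2  [12 crossings, <D> = A^-8 - A^-4 + 2 - 2A^4 + A^8 - A^12 + A^16, w = 0]
D2 (bracket A^-6; 10 crossings at w = -2): V = 1
V(D3) = -t^-5 + t^-4 - t^-3 + 2t^-2 - t^-1 + 2 - t  (w -2, c 12, <D> = -A^-10 + 2A^-6 - A^-2 + 2A^2 - A^6 + A^10 - A^14)
insight: V(t) takes 3 values over 3 diagrams, fixing the grouping


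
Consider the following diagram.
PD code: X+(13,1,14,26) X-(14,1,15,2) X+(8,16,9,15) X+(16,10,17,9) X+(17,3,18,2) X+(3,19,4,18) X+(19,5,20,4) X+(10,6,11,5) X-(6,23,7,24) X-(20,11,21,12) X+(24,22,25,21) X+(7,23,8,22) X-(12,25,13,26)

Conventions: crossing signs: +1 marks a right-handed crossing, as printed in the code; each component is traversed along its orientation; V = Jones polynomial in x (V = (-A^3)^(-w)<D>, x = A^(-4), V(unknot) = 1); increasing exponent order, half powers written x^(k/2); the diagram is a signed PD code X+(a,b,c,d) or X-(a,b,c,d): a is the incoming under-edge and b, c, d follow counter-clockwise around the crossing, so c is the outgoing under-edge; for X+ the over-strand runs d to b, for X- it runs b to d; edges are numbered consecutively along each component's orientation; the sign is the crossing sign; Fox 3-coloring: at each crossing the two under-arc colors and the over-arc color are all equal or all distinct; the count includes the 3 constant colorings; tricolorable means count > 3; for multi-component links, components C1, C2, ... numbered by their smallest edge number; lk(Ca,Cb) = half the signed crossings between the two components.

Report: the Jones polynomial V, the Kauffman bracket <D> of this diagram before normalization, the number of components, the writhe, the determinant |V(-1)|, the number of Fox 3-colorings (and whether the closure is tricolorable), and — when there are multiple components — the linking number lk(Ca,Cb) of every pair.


V = 2x - 2x^2 + 3x^3 - 3x^4 + 2x^5 - 2x^6 + x^7
<D> = -A^-13 + 2A^-9 - 2A^-5 + 3A^-1 - 3A^3 + 2A^7 - 2A^11 (w = +5)
1 component over 13 crossings, w = +5
9 Fox colorings among 3^13, |V(-1)| = 15: tricolorable
why: w = +5 (over 13 crossings) is diagram-only; (-A^3)^(-5) removes it from V


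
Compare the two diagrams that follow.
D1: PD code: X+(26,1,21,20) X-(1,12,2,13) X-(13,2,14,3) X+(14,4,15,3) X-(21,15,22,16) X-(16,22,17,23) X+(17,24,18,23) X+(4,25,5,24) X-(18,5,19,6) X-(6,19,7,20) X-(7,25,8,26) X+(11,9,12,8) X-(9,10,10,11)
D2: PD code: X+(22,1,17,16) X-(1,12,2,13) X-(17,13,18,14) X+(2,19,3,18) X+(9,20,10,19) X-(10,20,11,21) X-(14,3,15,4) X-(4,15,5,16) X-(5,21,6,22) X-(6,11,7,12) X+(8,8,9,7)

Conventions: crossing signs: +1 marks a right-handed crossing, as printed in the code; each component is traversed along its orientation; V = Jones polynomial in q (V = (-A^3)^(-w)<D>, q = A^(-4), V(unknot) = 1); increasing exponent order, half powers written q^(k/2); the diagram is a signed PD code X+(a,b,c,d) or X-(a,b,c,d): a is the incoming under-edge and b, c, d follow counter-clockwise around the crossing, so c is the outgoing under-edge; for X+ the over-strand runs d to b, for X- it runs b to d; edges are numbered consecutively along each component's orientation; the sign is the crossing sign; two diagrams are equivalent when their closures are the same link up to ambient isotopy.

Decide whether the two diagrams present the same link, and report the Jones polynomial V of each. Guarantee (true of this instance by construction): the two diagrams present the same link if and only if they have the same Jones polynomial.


equivalent: yes
D1 (bracket 2A^-7 - A^-3 + 2A - A^5 + A^9 - A^13; 13 crossings at w = -3): V = q^(-11/2) - q^(-9/2) + q^(-7/2) - 2q^(-5/2) + q^(-3/2) - 2q^(-1/2)
V(D2) = q^(-11/2) - q^(-9/2) + q^(-7/2) - 2q^(-5/2) + q^(-3/2) - 2q^(-1/2)  [11 crossings, <D> = 2A^-7 - A^-3 + 2A - A^5 + A^9 - A^13, w = -3]
observation: one V(q) for all 2 diagrams — one class (guaranteed)


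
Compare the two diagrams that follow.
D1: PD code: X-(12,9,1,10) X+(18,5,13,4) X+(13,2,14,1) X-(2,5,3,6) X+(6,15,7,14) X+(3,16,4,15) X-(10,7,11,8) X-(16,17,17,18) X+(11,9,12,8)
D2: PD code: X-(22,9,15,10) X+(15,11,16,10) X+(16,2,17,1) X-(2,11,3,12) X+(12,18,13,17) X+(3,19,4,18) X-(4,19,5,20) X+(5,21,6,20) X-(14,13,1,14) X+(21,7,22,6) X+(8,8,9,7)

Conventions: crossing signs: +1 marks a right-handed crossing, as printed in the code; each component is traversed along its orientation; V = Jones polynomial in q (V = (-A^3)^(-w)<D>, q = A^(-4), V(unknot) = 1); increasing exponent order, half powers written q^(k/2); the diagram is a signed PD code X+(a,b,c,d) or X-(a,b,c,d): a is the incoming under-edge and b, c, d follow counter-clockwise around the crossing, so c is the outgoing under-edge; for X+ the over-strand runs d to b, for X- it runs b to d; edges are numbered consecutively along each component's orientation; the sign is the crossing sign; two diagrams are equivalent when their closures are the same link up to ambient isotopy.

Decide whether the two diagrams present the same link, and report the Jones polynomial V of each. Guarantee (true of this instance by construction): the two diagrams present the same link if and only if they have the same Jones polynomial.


same link: yes
V(D1) = -q^(1/2) + q^(3/2) - q^(5/2) - q^(9/2)  [9 crossings, <D> = A^-15 + A^-7 - A^-3 + A, w = +1]
V(D2) = -q^(1/2) + q^(3/2) - q^(5/2) - q^(9/2)  (w +3, c 11, <D> = A^-9 + A^-1 - A^3 + A^7)
note: one V(q) for all 2 diagrams — one class (guaranteed)


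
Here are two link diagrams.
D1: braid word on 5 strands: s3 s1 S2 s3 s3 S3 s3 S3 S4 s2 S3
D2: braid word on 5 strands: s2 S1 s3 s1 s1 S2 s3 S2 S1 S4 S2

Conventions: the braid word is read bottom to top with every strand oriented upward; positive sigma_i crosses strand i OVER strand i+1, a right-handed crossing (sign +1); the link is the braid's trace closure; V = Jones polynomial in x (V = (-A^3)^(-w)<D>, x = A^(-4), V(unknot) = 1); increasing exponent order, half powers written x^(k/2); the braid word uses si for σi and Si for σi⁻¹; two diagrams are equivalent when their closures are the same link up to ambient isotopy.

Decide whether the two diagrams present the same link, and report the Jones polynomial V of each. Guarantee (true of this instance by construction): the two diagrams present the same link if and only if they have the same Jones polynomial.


equivalent: no
V(D1) = -x^(-1/2) - x^(1/2)  (w +1, c 11, <D> = A + A^5)
D2 (bracket A^-13 + A^7; 11 crossings at w = -1): V = -x^(-5/2) - x^(5/2)
why: 2 values of V(x) split the 2 diagrams


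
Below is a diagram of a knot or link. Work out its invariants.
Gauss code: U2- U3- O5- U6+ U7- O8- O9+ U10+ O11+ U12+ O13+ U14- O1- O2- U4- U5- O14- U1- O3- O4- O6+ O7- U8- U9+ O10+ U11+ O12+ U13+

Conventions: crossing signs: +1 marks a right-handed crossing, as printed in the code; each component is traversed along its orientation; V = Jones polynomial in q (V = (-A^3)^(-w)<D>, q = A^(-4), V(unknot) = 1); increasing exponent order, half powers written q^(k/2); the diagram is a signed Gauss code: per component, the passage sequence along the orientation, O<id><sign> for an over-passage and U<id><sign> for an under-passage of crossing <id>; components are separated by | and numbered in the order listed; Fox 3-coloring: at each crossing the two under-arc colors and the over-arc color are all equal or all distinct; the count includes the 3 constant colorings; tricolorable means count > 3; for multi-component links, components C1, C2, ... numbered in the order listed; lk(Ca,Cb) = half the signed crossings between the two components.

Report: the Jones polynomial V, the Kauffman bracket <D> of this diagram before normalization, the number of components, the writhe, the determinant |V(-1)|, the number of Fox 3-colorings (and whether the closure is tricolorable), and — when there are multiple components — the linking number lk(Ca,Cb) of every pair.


V = -q^-5 + q^-4 - q^-3 + 2q^-2 - q^-1 + 2 - q
<D> = -A^-10 + 2A^-6 - A^-2 + 2A^2 - A^6 + A^10 - A^14 (w = -2)
1 component over 14 crossings, w = -2
9 Fox colorings among 3^14, |V(-1)| = 9: tricolorable
why: |V(-1)| = 9: so tricolorable, since 3 divides 9


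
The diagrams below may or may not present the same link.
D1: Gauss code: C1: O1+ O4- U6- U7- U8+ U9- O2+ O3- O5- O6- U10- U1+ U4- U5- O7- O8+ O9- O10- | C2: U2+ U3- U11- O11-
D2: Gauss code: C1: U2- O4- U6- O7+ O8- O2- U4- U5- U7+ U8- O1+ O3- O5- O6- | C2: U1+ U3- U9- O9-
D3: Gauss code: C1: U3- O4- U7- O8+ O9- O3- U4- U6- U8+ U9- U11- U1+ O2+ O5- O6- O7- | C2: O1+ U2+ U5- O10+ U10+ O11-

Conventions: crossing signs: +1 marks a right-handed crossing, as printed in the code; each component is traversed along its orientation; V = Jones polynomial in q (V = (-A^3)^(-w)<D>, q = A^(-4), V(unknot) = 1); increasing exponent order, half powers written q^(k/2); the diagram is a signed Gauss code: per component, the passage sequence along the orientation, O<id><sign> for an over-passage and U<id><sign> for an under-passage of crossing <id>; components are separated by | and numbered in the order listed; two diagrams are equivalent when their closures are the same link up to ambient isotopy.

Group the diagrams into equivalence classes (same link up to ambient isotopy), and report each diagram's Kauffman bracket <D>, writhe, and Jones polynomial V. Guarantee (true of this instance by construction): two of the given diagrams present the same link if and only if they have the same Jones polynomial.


classes: {D1, D2, D3}
V(D1) = q^(-9/2) - q^(-5/2) - q^(-3/2) - q^(-1/2)  [11 crossings, <D> = A^-13 + A^-9 + A^-5 - A^3, w = -5]
V(D2) = q^(-9/2) - q^(-5/2) - q^(-3/2) - q^(-1/2)  [9 crossings, <D> = A^-13 + A^-9 + A^-5 - A^3, w = -5]
V(D3) = q^(-9/2) - q^(-5/2) - q^(-3/2) - q^(-1/2)  (w -3, c 11, <D> = A^-7 + A^-3 + A - A^9)
insight: one V(q) for all 3 diagrams — one class (guaranteed)


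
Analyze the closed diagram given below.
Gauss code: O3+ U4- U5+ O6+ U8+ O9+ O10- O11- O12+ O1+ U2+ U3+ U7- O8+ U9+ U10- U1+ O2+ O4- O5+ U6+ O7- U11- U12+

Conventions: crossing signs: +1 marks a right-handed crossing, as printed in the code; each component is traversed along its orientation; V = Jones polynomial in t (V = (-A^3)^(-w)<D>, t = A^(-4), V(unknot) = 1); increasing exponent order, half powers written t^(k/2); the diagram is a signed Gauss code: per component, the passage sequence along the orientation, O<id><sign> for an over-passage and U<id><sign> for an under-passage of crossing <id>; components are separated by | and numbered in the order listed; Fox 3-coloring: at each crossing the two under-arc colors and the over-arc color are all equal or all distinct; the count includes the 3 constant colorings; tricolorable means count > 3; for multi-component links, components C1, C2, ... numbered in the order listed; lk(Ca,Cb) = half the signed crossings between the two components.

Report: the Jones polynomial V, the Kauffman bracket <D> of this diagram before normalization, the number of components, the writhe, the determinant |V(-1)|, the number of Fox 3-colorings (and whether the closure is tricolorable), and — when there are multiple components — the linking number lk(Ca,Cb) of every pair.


V(t) = t + t^3 - t^4
bracket: -A^-4 + 1 + A^8, w = +4
1 component, writhe +4, over 12 crossings
det 3, colorings 9 of 3^12 — tricolorable
observation: |V(-1)| = 3: so tricolorable, since 3 divides 3


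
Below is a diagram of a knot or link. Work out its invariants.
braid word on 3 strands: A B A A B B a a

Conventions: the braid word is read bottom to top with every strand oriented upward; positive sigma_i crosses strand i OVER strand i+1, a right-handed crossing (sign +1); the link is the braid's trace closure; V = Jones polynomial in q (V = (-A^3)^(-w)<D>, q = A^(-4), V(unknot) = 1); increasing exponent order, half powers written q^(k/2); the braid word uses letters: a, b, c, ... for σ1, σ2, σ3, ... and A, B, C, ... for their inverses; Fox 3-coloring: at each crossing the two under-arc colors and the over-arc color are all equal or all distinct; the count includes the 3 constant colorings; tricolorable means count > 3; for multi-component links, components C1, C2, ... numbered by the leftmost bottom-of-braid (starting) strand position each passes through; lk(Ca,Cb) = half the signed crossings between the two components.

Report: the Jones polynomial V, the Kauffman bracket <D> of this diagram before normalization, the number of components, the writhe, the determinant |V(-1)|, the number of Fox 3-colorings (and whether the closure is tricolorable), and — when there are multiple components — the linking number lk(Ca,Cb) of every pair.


V = -q^-6 + q^-5 - q^-4 + 2q^-3 - q^-2 + q^-1
<D> = A^-8 - A^-4 + 2 - A^4 + A^8 - A^12 (w = -4)
1 component over 8 crossings, w = -4
3 Fox colorings among 3^8, |V(-1)| = 7: not tricolorable
why: |V(-1)| = 7: so not tricolorable, since 3 does not divide 7


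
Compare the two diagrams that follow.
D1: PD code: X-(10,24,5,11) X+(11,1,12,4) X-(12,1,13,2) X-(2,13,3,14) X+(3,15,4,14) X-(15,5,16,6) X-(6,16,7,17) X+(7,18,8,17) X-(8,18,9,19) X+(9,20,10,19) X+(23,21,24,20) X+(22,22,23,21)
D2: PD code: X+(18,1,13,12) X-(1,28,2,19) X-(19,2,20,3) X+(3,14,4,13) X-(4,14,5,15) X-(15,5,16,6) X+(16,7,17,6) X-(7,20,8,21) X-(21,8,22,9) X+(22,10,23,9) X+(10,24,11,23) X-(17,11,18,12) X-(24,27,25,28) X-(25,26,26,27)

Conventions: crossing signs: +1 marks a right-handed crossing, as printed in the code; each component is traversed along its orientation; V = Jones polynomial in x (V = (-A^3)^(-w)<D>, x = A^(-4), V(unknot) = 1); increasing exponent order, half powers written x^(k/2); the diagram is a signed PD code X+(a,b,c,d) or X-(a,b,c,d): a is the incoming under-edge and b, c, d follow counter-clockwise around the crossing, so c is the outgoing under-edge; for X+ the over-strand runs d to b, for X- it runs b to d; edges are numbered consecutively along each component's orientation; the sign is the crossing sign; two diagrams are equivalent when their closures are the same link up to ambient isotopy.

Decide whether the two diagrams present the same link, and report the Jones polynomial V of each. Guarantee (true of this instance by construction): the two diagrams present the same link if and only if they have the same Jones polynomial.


same link: yes
V(D1) = x^-3 + x^-2 + x^-1 + 1  [12 crossings, <D> = 1 + A^4 + A^8 + A^12, w = 0]
V(D2) = x^-3 + x^-2 + x^-1 + 1  [14 crossings, <D> = A^-12 + A^-8 + A^-4 + 1, w = -4]
insight: all 2 diagrams share one V(x), hence one class


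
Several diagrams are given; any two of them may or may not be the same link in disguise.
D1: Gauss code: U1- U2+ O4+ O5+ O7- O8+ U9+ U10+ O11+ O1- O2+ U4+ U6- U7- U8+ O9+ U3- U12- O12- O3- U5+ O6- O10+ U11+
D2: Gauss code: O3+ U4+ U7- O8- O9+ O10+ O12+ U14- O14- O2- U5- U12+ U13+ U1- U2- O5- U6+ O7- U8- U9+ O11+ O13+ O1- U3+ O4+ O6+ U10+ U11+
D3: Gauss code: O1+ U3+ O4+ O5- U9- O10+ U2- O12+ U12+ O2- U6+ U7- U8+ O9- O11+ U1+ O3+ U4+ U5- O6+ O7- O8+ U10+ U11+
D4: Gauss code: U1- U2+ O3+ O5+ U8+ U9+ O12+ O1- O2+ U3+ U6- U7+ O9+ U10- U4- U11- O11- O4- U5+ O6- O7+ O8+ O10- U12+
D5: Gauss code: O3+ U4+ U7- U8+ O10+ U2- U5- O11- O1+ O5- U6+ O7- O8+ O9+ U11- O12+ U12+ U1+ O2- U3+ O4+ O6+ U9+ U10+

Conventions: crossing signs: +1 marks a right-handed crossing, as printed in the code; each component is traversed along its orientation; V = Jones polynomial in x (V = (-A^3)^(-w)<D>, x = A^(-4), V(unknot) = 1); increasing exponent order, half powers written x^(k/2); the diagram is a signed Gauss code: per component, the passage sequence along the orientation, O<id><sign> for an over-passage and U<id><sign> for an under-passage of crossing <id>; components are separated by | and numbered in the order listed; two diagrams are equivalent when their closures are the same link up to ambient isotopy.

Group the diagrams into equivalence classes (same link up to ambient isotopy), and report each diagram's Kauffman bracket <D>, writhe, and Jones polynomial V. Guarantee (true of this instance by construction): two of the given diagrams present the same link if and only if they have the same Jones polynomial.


grouping into links: {D1, D2, D3, D4, D5}
V(D1) = x - x^2 + 2x^3 - x^4 + x^5 - x^6  (w +2, c 12, <D> = -A^-18 + A^-14 - A^-10 + 2A^-6 - A^-2 + A^2)
V(D2) = x - x^2 + 2x^3 - x^4 + x^5 - x^6  (w +2, c 14, <D> = -A^-18 + A^-14 - A^-10 + 2A^-6 - A^-2 + A^2)
D3 (bracket -A^-12 + A^-8 - A^-4 + 2 - A^4 + A^8; 12 crossings at w = +4): V = x - x^2 + 2x^3 - x^4 + x^5 - x^6
V(D4) = x - x^2 + 2x^3 - x^4 + x^5 - x^6  (w +2, c 12, <D> = -A^-18 + A^-14 - A^-10 + 2A^-6 - A^-2 + A^2)
V(D5) = x - x^2 + 2x^3 - x^4 + x^5 - x^6  [12 crossings, <D> = -A^-12 + A^-8 - A^-4 + 2 - A^4 + A^8, w = +4]
key observation: all 5 diagrams share one V(x), hence one class


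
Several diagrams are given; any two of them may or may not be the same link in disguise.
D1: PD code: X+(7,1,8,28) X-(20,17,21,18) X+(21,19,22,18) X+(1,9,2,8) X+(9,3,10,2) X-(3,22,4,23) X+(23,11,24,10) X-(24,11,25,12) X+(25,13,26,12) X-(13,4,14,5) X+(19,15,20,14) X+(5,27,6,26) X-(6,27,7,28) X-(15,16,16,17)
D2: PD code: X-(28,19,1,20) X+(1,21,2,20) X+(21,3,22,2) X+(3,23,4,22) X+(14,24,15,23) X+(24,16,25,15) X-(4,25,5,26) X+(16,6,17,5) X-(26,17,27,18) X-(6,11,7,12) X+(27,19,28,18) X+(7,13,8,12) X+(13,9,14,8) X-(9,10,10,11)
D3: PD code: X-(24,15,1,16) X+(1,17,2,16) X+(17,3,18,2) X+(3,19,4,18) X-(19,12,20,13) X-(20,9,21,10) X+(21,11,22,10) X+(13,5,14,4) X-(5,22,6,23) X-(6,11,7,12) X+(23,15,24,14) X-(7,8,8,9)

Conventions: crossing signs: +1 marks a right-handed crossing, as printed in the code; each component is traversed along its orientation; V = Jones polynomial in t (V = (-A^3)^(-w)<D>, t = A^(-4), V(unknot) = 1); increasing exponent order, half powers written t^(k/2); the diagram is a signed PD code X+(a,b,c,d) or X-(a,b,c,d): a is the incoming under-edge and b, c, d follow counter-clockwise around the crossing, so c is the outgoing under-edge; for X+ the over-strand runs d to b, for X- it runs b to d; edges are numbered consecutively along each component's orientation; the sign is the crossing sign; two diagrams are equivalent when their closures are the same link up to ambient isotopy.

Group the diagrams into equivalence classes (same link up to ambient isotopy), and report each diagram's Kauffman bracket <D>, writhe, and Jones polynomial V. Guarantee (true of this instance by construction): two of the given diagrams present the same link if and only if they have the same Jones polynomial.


equivalence classes: {D1, D3} | {D2}
D1 (bracket A^-14 - 2A^-10 + 2A^-6 - 2A^-2 + 2A^2 - A^6 + A^10; 14 crossings at w = +2): V = t^-1 - 1 + 2t - 2t^2 + 2t^3 - 2t^4 + t^5
V(D2) = t - t^2 + 2t^3 - t^4 + t^5 - t^6  (w +4, c 14, <D> = -A^-12 + A^-8 - A^-4 + 2 - A^4 + A^8)
D3 (bracket A^-20 - 2A^-16 + 2A^-12 - 2A^-8 + 2A^-4 - 1 + A^4; 12 crossings at w = 0): V = t^-1 - 1 + 2t - 2t^2 + 2t^3 - 2t^4 + t^5
key observation: comparing 3 Jones polynomials yields 2 groups


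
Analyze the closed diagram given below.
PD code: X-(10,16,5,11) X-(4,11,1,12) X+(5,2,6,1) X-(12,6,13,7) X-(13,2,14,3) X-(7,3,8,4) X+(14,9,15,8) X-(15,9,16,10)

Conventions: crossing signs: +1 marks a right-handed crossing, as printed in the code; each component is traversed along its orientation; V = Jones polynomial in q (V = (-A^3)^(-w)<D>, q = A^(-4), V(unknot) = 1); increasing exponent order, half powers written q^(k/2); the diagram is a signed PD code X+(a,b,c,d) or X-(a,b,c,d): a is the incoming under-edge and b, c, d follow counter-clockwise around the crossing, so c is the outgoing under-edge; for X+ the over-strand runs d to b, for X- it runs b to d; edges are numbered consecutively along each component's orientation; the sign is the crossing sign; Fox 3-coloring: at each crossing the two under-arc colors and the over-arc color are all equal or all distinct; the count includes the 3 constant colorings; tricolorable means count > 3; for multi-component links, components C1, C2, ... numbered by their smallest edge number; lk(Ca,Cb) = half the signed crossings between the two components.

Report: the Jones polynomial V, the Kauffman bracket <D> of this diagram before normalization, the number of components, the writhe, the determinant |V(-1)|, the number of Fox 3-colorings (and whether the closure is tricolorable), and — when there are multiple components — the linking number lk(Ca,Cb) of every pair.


Jones polynomial: V(q) = q^-5 + 2q^-3 + q^-1
<D> = A^-8 + 2 + A^8; writhe -4
components 3, writhe -4 (8 crossings)
linking number lk(C1,C2) = 0
lk(C1,C3): -1
lk(C2,C3) = -1
3-colorings: 3 of 3^8, det 4 — not tricolorable
note: w = -4 shifts under R1 moves; the (-A^3)^(4) factor cancels that in V


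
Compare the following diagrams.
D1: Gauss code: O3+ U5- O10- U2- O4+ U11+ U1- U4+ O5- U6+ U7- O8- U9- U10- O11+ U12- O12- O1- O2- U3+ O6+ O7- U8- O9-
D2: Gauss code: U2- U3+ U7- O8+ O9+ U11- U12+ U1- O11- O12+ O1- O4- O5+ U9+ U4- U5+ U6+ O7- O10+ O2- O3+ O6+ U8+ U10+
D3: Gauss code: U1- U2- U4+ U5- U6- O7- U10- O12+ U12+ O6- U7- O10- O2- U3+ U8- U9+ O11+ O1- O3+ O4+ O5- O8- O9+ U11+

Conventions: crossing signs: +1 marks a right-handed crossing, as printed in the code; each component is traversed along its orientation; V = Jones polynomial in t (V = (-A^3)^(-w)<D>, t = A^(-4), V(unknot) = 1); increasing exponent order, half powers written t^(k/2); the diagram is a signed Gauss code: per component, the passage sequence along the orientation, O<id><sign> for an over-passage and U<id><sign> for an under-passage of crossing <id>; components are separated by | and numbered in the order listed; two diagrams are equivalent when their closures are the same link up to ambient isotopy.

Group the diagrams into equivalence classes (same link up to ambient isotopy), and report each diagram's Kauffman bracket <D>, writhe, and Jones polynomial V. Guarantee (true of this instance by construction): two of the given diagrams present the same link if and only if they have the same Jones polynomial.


classes: {D1} | {D2} | {D3}
V(D1) = -t^-6 + t^-5 - t^-4 + 2t^-3 - t^-2 + t^-1  [12 crossings, <D> = A^-8 - A^-4 + 2 - A^4 + A^8 - A^12, w = -4]
D2 (bracket A^6; 12 crossings at w = +2): V = 1
D3 (bracket A^-2 + A^6 - A^10; 12 crossings at w = -2): V = -t^-4 + t^-3 + t^-1
note: V(t) takes 3 values over 3 diagrams, fixing the grouping


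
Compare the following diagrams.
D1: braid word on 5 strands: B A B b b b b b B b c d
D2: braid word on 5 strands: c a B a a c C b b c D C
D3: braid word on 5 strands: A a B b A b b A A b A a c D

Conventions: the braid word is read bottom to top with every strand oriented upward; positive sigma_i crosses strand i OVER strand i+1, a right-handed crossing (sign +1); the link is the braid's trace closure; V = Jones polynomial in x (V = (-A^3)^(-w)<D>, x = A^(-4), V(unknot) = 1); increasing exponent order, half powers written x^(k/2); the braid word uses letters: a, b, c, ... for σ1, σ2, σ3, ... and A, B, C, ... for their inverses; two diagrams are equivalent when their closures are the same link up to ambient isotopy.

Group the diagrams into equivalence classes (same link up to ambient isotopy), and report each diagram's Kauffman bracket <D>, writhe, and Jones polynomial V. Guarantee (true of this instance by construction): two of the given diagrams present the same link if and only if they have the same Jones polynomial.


grouping into links: {D1} | {D2} | {D3}
V(D1) = x + x^3 - x^4  (w +4, c 12, <D> = -A^-4 + 1 + A^8)
V(D2) = x - x^2 + 2x^3 - x^4 + x^5 - x^6  (w +4, c 12, <D> = -A^-12 + A^-8 - A^-4 + 2 - A^4 + A^8)
V(D3) = -x^-3 + 2x^-2 - 2x^-1 + 3 - 2x + 2x^2 - x^3  (w 0, c 14, <D> = -A^-12 + 2A^-8 - 2A^-4 + 3 - 2A^4 + 2A^8 - A^12)
key observation: 3 classes among 3 diagrams; unequal V(x) rules out equality


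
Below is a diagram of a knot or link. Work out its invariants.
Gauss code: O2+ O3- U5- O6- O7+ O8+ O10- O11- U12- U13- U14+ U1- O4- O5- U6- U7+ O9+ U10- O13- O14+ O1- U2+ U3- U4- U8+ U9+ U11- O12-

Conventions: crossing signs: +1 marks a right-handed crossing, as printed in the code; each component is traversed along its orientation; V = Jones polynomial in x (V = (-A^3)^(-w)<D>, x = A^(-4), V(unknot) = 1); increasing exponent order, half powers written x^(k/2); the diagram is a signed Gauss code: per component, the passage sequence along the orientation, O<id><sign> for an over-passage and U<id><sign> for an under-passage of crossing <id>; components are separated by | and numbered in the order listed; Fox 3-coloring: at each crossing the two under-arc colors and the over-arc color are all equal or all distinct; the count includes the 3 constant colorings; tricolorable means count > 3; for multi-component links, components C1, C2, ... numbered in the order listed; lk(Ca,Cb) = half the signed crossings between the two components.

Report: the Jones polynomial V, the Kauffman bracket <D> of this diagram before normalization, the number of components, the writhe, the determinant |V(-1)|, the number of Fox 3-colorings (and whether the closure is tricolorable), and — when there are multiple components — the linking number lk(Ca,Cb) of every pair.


V = -x^-6 + x^-5 - x^-4 + 2x^-3 - x^-2 + x^-1
<D> = A^-8 - A^-4 + 2 - A^4 + A^8 - A^12 (w = -4)
1 component over 14 crossings, w = -4
3 Fox colorings among 3^14, |V(-1)| = 7: not tricolorable
why: the span of V is 5, forcing >= 5 crossings in any diagram


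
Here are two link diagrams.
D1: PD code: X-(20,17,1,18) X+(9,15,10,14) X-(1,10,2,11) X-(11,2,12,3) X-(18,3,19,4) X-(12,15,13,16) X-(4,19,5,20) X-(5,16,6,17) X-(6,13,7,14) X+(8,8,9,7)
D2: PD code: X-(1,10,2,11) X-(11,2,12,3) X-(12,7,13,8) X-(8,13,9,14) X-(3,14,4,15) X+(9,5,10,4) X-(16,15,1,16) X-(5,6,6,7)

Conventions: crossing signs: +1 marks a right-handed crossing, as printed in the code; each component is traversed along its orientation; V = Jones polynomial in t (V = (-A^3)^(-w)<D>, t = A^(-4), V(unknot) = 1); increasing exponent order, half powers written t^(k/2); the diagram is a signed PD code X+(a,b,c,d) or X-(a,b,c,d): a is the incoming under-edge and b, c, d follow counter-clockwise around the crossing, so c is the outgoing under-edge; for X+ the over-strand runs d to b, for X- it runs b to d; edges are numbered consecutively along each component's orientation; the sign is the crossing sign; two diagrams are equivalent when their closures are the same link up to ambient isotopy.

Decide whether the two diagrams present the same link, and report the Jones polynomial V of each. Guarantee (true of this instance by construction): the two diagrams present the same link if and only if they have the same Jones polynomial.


equivalent: no
D1 (bracket A^-10 + A^-2 - A^2 + A^6 - A^10; 10 crossings at w = -6): V = -t^-7 + t^-6 - t^-5 + t^-4 + t^-2
D2 (bracket A^-14 - A^-10 + 2A^-6 - A^-2 + A^2 - A^6; 8 crossings at w = -6): V = -t^-6 + t^-5 - t^-4 + 2t^-3 - t^-2 + t^-1
key observation: comparing 2 Jones polynomials yields 2 groups


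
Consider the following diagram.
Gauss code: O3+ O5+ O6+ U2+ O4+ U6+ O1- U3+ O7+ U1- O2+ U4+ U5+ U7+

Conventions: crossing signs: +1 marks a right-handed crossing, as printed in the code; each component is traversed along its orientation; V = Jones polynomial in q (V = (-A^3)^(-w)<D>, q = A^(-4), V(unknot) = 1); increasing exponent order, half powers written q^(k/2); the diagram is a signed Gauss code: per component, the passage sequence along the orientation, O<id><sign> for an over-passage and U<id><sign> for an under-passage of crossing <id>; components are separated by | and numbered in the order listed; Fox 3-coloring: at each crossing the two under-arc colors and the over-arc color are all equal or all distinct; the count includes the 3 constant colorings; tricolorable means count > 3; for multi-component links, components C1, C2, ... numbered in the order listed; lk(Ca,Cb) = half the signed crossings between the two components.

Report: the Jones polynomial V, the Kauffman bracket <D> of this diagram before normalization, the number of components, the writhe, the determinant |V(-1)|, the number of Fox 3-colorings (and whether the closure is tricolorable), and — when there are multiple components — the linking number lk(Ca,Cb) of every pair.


Jones polynomial: V(q) = q - q^2 + 2q^3 - q^4 + q^5 - q^6
<D> = A^-9 - A^-5 + A^-1 - 2A^3 + A^7 - A^11; writhe +5
components 1, writhe +5 (7 crossings)
3-colorings: 3 of 3^7, det 7 — not tricolorable
note: w = +5 (over 7 crossings) is diagram-only; (-A^3)^(-5) removes it from V
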